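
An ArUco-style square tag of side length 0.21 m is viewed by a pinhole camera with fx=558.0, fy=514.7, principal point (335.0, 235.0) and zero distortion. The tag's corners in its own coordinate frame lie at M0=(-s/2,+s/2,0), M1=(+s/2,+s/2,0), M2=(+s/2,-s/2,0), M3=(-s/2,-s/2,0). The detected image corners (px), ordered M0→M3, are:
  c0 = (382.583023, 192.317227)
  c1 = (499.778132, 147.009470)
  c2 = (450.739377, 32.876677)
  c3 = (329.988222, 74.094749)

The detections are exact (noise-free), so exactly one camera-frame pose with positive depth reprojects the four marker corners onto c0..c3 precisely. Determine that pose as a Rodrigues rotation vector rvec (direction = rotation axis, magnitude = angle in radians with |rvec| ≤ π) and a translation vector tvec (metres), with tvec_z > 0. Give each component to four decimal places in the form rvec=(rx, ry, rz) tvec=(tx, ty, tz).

rvec=(0.0194, -0.1748, -0.3987) tvec=(0.1280, -0.2086, 0.8696)

Intrinsics K: fx=558.0, fy=514.7, cx=335.0, cy=235.0
Marker side s = 0.21 m; corners in marker frame (Z=0):
  M0 = (-0.1050, +0.1050, 0)
  M1 = (+0.1050, +0.1050, 0)
  M2 = (+0.1050, -0.1050, 0)
  M3 = (-0.1050, -0.1050, 0)
Detected image corners:
  c0 = (382.583023, 192.317227) px
  c1 = (499.778132, 147.009470) px
  c2 = (450.739377, 32.876677) px
  c3 = (329.988222, 74.094749) px
Planar DLT: solve 8×8 A·h = b for H (H[2,2]=1):
  H  [+645.62821 +267.18814 +417.12396]
  H  [-184.83766 +559.84111 +111.51439]
  H  [+0.19035 +0.06103 +1.00000]
B = K⁻¹H; ‖b₁‖=1.150010, ‖b₂‖=1.150010; λ = 2/(‖b₁‖+‖b₂‖) = 0.869558, sign → tz>0 ⇒ λ=+0.869558
r₁ = λ·B[:,0] = (+0.90674,-0.38785,+0.16552); r₂ = λ·B[:,1] = (+0.38451,+0.92159,+0.05307)
r₃ = r₁×r₂ = (-0.17313,+0.01553,+0.98478); SVD([r₁ r₂ r₃]) → R = UVᵀ:
  R  [+0.90674 +0.38451 -0.17313]
  R  [-0.38785 +0.92159 +0.01553]
  R  [+0.16552 +0.05307 +0.98478]
t = (+0.12798, -0.20862, +0.86956) m
tr R = 2.813109; θ = arccos((tr R − 1)/2) = 0.435748 rad = 24.967°
axis k = ((R−Rᵀ)₃₂, (R−Rᵀ)₁₃, (R−Rᵀ)₂₁) / (2 sinθ) = (+0.044464, -0.401160, -0.914928)
rvec = θ·k = (+0.019375, -0.174805, -0.398678)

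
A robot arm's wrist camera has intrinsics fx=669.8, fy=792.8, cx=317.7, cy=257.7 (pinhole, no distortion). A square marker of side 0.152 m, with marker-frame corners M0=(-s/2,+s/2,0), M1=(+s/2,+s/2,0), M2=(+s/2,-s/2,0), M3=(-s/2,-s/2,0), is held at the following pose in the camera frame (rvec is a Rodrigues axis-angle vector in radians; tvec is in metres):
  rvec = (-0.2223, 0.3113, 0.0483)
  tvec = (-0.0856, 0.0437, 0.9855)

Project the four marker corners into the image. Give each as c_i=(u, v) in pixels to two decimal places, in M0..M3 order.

c0=(207.05, 350.93) c1=(303.89, 357.20) c2=(312.81, 233.89) c3=(218.56, 233.46)

Intrinsics K: fx=669.8, fy=792.8, cx=317.7, cy=257.7
Marker side s = 0.152 m; corners in marker frame (Z=0):
  M0 = (-0.0760, +0.0760, 0)
  M1 = (+0.0760, +0.0760, 0)
  M2 = (+0.0760, -0.0760, 0)
  M3 = (-0.0760, -0.0760, 0)
rvec = (-0.2223, 0.3113, 0.0483), |rvec| = θ = 0.38556 rad = 22.091°
Rodrigues: sinθ=0.37608, 1−cosθ=0.07341; R = I + sinθ·[k]× + (1−cosθ)·[k]×²:
    [+0.95099 -0.08129 +0.29834]
    [+0.01294 +0.97444 +0.22426]
    [-0.30895 -0.20941 +0.92774]
t = (-0.0856, 0.0437, 0.9855) m
M0: Pc = R·M0+t = (-0.16405, +0.11677, +0.99306); u = 669.8·(-0.16405)/0.99306 + 317.7 = 207.0498, v = 792.8·(+0.11677)/0.99306 + 257.7 = 350.9253
M1: Pc = R·M1+t = (-0.01950, +0.11874, +0.94611); u = 669.8·(-0.01950)/0.94611 + 317.7 = 303.8931, v = 792.8·(+0.11874)/0.94611 + 257.7 = 357.2004
M2: Pc = R·M2+t = (-0.00715, -0.02937, +0.97794); u = 669.8·(-0.00715)/0.97794 + 317.7 = 312.8050, v = 792.8·(-0.02937)/0.97794 + 257.7 = 233.8865
M3: Pc = R·M3+t = (-0.15170, -0.03134, +1.02489); u = 669.8·(-0.15170)/1.02489 + 317.7 = 218.5610, v = 792.8·(-0.03134)/1.02489 + 257.7 = 233.4564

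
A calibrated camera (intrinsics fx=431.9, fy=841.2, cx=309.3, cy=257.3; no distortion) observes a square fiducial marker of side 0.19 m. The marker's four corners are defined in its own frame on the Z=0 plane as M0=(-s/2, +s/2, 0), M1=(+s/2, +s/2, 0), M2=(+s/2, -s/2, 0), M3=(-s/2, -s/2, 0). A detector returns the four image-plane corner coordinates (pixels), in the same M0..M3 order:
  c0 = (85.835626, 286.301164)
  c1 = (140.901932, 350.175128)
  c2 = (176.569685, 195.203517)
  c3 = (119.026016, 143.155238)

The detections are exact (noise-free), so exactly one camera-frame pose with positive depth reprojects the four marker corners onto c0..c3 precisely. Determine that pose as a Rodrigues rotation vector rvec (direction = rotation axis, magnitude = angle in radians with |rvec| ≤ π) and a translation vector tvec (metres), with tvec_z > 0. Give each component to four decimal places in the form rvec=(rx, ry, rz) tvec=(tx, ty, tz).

rvec=(-0.1044, 0.4046, 0.4056) tvec=(-0.4088, -0.0173, 0.9820)

Intrinsics K: fx=431.9, fy=841.2, cx=309.3, cy=257.3
Marker side s = 0.19 m; corners in marker frame (Z=0):
  M0 = (-0.0950, +0.0950, 0)
  M1 = (+0.0950, +0.0950, 0)
  M2 = (+0.0950, -0.0950, 0)
  M3 = (-0.0950, -0.0950, 0)
Detected image corners:
  c0 = (85.835626, 286.301164) px
  c1 = (140.901932, 350.175128) px
  c2 = (176.569685, 195.203517) px
  c3 = (119.026016, 143.155238) px
Planar DLT: solve 8×8 A·h = b for H (H[2,2]=1):
  H  [+242.80238 -183.45741 +129.51790]
  H  [+205.05809 +778.63091 +242.44384]
  H  [-0.41009 -0.01919 +1.00000]
B = K⁻¹H; ‖b₁‖=1.018323, ‖b₂‖=1.018323; λ = 2/(‖b₁‖+‖b₂‖) = 0.982007, sign → tz>0 ⇒ λ=+0.982007
r₁ = λ·B[:,0] = (+0.84046,+0.36256,-0.40272); r₂ = λ·B[:,1] = (-0.40363,+0.91473,-0.01884)
r₃ = r₁×r₂ = (+0.36154,+0.17839,+0.91513); SVD([r₁ r₂ r₃]) → R = UVᵀ:
  R  [+0.84046 -0.40363 +0.36154]
  R  [+0.36256 +0.91473 +0.17839]
  R  [-0.40272 -0.01884 +0.91513]
t = (-0.40877, -0.01734, +0.98201) m
tr R = 2.670316; θ = arccos((tr R − 1)/2) = 0.582376 rad = 33.368°
axis k = ((R−Rᵀ)₃₂, (R−Rᵀ)₁₃, (R−Rᵀ)₂₁) / (2 sinθ) = (-0.179296, +0.694769, +0.696526)
rvec = θ·k = (-0.104418, +0.404617, +0.405640)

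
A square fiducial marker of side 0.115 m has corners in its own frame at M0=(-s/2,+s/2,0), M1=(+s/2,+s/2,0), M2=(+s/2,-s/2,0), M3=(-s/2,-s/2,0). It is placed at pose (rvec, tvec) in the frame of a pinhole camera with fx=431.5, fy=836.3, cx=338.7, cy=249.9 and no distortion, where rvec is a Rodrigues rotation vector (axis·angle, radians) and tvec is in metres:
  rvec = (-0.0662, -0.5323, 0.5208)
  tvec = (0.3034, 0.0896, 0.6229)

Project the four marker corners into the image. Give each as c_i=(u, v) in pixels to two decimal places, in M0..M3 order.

c0=(511.94, 409.08) c1=(554.49, 469.53) c2=(581.56, 335.78) c3=(542.97, 265.69)

Intrinsics K: fx=431.5, fy=836.3, cx=338.7, cy=249.9
Marker side s = 0.115 m; corners in marker frame (Z=0):
  M0 = (-0.0575, +0.0575, 0)
  M1 = (+0.0575, +0.0575, 0)
  M2 = (+0.0575, -0.0575, 0)
  M3 = (-0.0575, -0.0575, 0)
rvec = (-0.0662, -0.5323, 0.5208), |rvec| = θ = 0.74764 rad = 42.836°
Rodrigues: sinθ=0.67991, 1−cosθ=0.26670; R = I + sinθ·[k]× + (1−cosθ)·[k]×²:
    [+0.73539 -0.45681 -0.50053]
    [+0.49043 +0.86849 -0.07207]
    [+0.46763 -0.19248 +0.86271]
t = (0.3034, 0.0896, 0.6229) m
M0: Pc = R·M0+t = (+0.23485, +0.11134, +0.58494); u = 431.5·(+0.23485)/0.58494 + 338.7 = 511.9426, v = 836.3·(+0.11134)/0.58494 + 249.9 = 409.0816
M1: Pc = R·M1+t = (+0.31942, +0.16774, +0.63872); u = 431.5·(+0.31942)/0.63872 + 338.7 = 554.4891, v = 836.3·(+0.16774)/0.63872 + 249.9 = 469.5256
M2: Pc = R·M2+t = (+0.37195, +0.06786, +0.66086); u = 431.5·(+0.37195)/0.66086 + 338.7 = 581.5623, v = 836.3·(+0.06786)/0.66086 + 249.9 = 335.7775
M3: Pc = R·M3+t = (+0.28738, +0.01146, +0.60708); u = 431.5·(+0.28738)/0.60708 + 338.7 = 542.9653, v = 836.3·(+0.01146)/0.60708 + 249.9 = 265.6894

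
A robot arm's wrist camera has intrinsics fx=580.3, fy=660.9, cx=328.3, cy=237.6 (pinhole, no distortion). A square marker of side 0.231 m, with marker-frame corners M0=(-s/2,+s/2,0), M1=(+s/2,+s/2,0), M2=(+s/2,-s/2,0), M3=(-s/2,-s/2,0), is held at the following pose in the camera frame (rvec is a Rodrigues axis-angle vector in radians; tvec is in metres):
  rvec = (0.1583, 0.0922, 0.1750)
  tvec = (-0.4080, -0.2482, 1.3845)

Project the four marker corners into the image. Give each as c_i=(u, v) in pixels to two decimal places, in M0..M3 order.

Intrinsics K: fx=580.3, fy=660.9, cx=328.3, cy=237.6
Marker side s = 0.231 m; corners in marker frame (Z=0):
  M0 = (-0.1155, +0.1155, 0)
  M1 = (+0.1155, +0.1155, 0)
  M2 = (+0.1155, -0.1155, 0)
  M3 = (-0.1155, -0.1155, 0)
rvec = (0.1583, 0.0922, 0.1750), |rvec| = θ = 0.25335 rad = 14.516°
Rodrigues: sinθ=0.25065, 1−cosθ=0.03192; R = I + sinθ·[k]× + (1−cosθ)·[k]×²:
    [+0.98054 -0.16588 +0.10499]
    [+0.18039 +0.97231 -0.14859]
    [-0.07744 +0.16464 +0.98331]
t = (-0.4080, -0.2482, 1.3845) m
M0: Pc = R·M0+t = (-0.54041, -0.15673, +1.41246); u = 580.3·(-0.54041)/1.41246 + 328.3 = 106.2756, v = 660.9·(-0.15673)/1.41246 + 237.6 = 164.2631
M1: Pc = R·M1+t = (-0.31391, -0.11506, +1.39457); u = 580.3·(-0.31391)/1.39457 + 328.3 = 197.6794, v = 660.9·(-0.11506)/1.39457 + 237.6 = 183.0705
M2: Pc = R·M2+t = (-0.27559, -0.33967, +1.35654); u = 580.3·(-0.27559)/1.35654 + 328.3 = 210.4088, v = 660.9·(-0.33967)/1.35654 + 237.6 = 72.1163
M3: Pc = R·M3+t = (-0.50209, -0.38134, +1.37443); u = 580.3·(-0.50209)/1.37443 + 328.3 = 116.3100, v = 660.9·(-0.38134)/1.37443 + 237.6 = 54.2326

c0=(106.28, 164.26) c1=(197.68, 183.07) c2=(210.41, 72.12) c3=(116.31, 54.23)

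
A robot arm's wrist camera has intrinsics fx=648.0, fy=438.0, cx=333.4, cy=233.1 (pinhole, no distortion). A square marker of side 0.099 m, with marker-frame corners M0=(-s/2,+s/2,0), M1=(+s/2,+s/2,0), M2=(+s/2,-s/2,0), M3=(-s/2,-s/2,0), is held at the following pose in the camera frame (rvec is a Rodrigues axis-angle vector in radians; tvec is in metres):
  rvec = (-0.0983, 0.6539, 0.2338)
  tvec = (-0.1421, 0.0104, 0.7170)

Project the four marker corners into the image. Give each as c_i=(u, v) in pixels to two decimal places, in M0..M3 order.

c0=(166.45, 262.00) c1=(223.58, 276.20) c2=(246.80, 214.97) c3=(187.92, 205.76)

Intrinsics K: fx=648.0, fy=438.0, cx=333.4, cy=233.1
Marker side s = 0.099 m; corners in marker frame (Z=0):
  M0 = (-0.0495, +0.0495, 0)
  M1 = (+0.0495, +0.0495, 0)
  M2 = (+0.0495, -0.0495, 0)
  M3 = (-0.0495, -0.0495, 0)
rvec = (-0.0983, 0.6539, 0.2338), |rvec| = θ = 0.70136 rad = 40.185°
Rodrigues: sinθ=0.64526, 1−cosθ=0.23604; R = I + sinθ·[k]× + (1−cosθ)·[k]×²:
    [+0.76860 -0.24594 +0.59057]
    [+0.18425 +0.96913 +0.16380]
    [-0.61262 -0.01708 +0.79019]
t = (-0.1421, 0.0104, 0.7170) m
M0: Pc = R·M0+t = (-0.19232, +0.04925, +0.74648); u = 648.0·(-0.19232)/0.74648 + 333.4 = 166.4520, v = 438.0·(+0.04925)/0.74648 + 233.1 = 261.9986
M1: Pc = R·M1+t = (-0.11623, +0.06749, +0.68583); u = 648.0·(-0.11623)/0.68583 + 333.4 = 223.5827, v = 438.0·(+0.06749)/0.68583 + 233.1 = 276.2037
M2: Pc = R·M2+t = (-0.09188, -0.02845, +0.68752); u = 648.0·(-0.09188)/0.68752 + 333.4 = 246.8013, v = 438.0·(-0.02845)/0.68752 + 233.1 = 214.9743
M3: Pc = R·M3+t = (-0.16797, -0.04669, +0.74817); u = 648.0·(-0.16797)/0.74817 + 333.4 = 187.9176, v = 438.0·(-0.04669)/0.74817 + 233.1 = 205.7647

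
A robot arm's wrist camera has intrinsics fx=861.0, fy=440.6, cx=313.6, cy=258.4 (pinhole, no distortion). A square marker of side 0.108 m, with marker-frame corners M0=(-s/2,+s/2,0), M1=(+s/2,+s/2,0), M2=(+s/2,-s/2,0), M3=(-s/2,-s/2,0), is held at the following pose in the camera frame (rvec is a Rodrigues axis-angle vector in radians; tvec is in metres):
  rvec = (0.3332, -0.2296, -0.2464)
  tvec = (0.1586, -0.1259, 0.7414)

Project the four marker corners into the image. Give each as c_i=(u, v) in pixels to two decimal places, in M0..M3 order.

Intrinsics K: fx=861.0, fy=440.6, cx=313.6, cy=258.4
Marker side s = 0.108 m; corners in marker frame (Z=0):
  M0 = (-0.0540, +0.0540, 0)
  M1 = (+0.0540, +0.0540, 0)
  M2 = (+0.0540, -0.0540, 0)
  M3 = (-0.0540, -0.0540, 0)
rvec = (0.3332, -0.2296, -0.2464), |rvec| = θ = 0.47376 rad = 27.145°
Rodrigues: sinθ=0.45624, 1−cosθ=0.11014; R = I + sinθ·[k]× + (1−cosθ)·[k]×²:
    [+0.94434 +0.19974 -0.26140]
    [-0.27483 +0.91573 -0.29311]
    [+0.18082 +0.34864 +0.91965]
t = (0.1586, -0.1259, 0.7414) m
M0: Pc = R·M0+t = (+0.11839, -0.06161, +0.75046); u = 861.0·(+0.11839)/0.75046 + 313.6 = 449.4302, v = 440.6·(-0.06161)/0.75046 + 258.4 = 222.2284
M1: Pc = R·M1+t = (+0.22038, -0.09129, +0.76999); u = 861.0·(+0.22038)/0.76999 + 313.6 = 560.0284, v = 440.6·(-0.09129)/0.76999 + 258.4 = 206.1617
M2: Pc = R·M2+t = (+0.19881, -0.19019, +0.73234); u = 861.0·(+0.19881)/0.73234 + 313.6 = 547.3361, v = 440.6·(-0.19019)/0.73234 + 258.4 = 143.9751
M3: Pc = R·M3+t = (+0.09682, -0.16051, +0.71281); u = 861.0·(+0.09682)/0.71281 + 313.6 = 430.5480, v = 440.6·(-0.16051)/0.71281 + 258.4 = 159.1868

c0=(449.43, 222.23) c1=(560.03, 206.16) c2=(547.34, 143.98) c3=(430.55, 159.19)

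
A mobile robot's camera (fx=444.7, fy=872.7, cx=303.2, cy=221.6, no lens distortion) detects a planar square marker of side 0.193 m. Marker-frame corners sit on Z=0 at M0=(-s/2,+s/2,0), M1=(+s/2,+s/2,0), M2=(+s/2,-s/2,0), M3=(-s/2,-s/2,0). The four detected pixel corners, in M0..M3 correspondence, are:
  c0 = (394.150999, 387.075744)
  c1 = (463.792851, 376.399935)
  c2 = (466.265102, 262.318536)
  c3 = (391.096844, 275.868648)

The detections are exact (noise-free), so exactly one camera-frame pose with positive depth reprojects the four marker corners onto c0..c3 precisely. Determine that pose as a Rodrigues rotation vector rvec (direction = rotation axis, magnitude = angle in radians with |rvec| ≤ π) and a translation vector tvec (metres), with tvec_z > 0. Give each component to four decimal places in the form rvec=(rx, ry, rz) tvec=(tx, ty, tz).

rvec=(0.5075, 0.0812, -0.1255) tvec=(0.3411, 0.1471, 1.2106)

Intrinsics K: fx=444.7, fy=872.7, cx=303.2, cy=221.6
Marker side s = 0.193 m; corners in marker frame (Z=0):
  M0 = (-0.0965, +0.0965, 0)
  M1 = (+0.0965, +0.0965, 0)
  M2 = (+0.0965, -0.0965, 0)
  M3 = (-0.0965, -0.0965, 0)
Detected image corners:
  c0 = (394.150999, 387.075744) px
  c1 = (463.792851, 376.399935) px
  c2 = (466.265102, 262.318536) px
  c3 = (391.096844, 275.868648) px
Planar DLT: solve 8×8 A·h = b for H (H[2,2]=1):
  H  [+336.16647 +171.37504 +428.51883]
  H  [-91.64908 +712.39481 +327.61950]
  H  [-0.08965 +0.39583 +1.00000]
B = K⁻¹H; ‖b₁‖=0.826069, ‖b₂‖=0.826069; λ = 2/(‖b₁‖+‖b₂‖) = 1.210552, sign → tz>0 ⇒ λ=+1.210552
r₁ = λ·B[:,0] = (+0.98909,-0.09957,-0.10852); r₂ = λ·B[:,1] = (+0.13981,+0.86651,+0.47918)
r₃ = r₁×r₂ = (+0.04632,-0.48912,+0.87098); SVD([r₁ r₂ r₃]) → R = UVᵀ:
  R  [+0.98909 +0.13981 +0.04632]
  R  [-0.09957 +0.86651 -0.48912]
  R  [-0.10852 +0.47918 +0.87098]
t = (+0.34114, +0.14706, +1.21055) m
tr R = 2.726591; θ = arccos((tr R − 1)/2) = 0.529033 rad = 30.311°
axis k = ((R−Rᵀ)₃₂, (R−Rᵀ)₁₃, (R−Rᵀ)₂₁) / (2 sinθ) = (+0.959285, +0.153400, -0.237152)
rvec = θ·k = (+0.507493, +0.081154, -0.125461)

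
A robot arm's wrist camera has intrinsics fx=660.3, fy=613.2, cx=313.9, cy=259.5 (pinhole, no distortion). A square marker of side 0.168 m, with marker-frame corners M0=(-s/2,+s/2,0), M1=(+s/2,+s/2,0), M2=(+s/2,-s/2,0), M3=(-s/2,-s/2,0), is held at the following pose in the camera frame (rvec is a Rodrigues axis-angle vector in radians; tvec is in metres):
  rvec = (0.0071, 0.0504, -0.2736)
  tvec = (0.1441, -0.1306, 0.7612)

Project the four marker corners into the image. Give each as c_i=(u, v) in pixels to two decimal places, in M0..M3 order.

Intrinsics K: fx=660.3, fy=613.2, cx=313.9, cy=259.5
Marker side s = 0.168 m; corners in marker frame (Z=0):
  M0 = (-0.0840, +0.0840, 0)
  M1 = (+0.0840, +0.0840, 0)
  M2 = (+0.0840, -0.0840, 0)
  M3 = (-0.0840, -0.0840, 0)
rvec = (0.0071, 0.0504, -0.2736), |rvec| = θ = 0.27829 rad = 15.945°
Rodrigues: sinθ=0.27472, 1−cosθ=0.03847; R = I + sinθ·[k]× + (1−cosθ)·[k]×²:
    [+0.96155 +0.27026 +0.04879]
    [-0.26990 +0.96279 -0.01386]
    [-0.05072 +0.00016 +0.99871]
t = (0.1441, -0.1306, 0.7612) m
M0: Pc = R·M0+t = (+0.08603, -0.02705, +0.76547); u = 660.3·(+0.08603)/0.76547 + 313.9 = 388.1111, v = 613.2·(-0.02705)/0.76547 + 259.5 = 237.8279
M1: Pc = R·M1+t = (+0.24757, -0.07240, +0.75695); u = 660.3·(+0.24757)/0.75695 + 313.9 = 529.8603, v = 613.2·(-0.07240)/0.75695 + 259.5 = 200.8513
M2: Pc = R·M2+t = (+0.20217, -0.23415, +0.75693); u = 660.3·(+0.20217)/0.75693 + 313.9 = 490.2603, v = 613.2·(-0.23415)/0.75693 + 259.5 = 69.8140
M3: Pc = R·M3+t = (+0.04063, -0.18880, +0.76545); u = 660.3·(+0.04063)/0.76545 + 313.9 = 348.9470, v = 613.2·(-0.18880)/0.76545 + 259.5 = 108.2505

c0=(388.11, 237.83) c1=(529.86, 200.85) c2=(490.26, 69.81) c3=(348.95, 108.25)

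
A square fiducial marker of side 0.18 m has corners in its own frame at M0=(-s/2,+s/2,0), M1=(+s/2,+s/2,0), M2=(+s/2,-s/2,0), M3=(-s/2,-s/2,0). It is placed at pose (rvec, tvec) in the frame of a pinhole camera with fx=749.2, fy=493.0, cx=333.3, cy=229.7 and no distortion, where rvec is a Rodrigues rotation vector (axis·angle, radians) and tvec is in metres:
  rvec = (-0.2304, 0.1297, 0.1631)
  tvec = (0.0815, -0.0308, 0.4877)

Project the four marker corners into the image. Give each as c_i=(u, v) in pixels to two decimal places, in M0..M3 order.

c0=(298.53, 273.26) c1=(586.48, 304.18) c2=(614.39, 125.78) c3=(346.57, 106.19)

Intrinsics K: fx=749.2, fy=493.0, cx=333.3, cy=229.7
Marker side s = 0.18 m; corners in marker frame (Z=0):
  M0 = (-0.0900, +0.0900, 0)
  M1 = (+0.0900, +0.0900, 0)
  M2 = (+0.0900, -0.0900, 0)
  M3 = (-0.0900, -0.0900, 0)
rvec = (-0.2304, 0.1297, 0.1631), |rvec| = θ = 0.31066 rad = 17.799°
Rodrigues: sinθ=0.30568, 1−cosθ=0.04787; R = I + sinθ·[k]× + (1−cosθ)·[k]×²:
    [+0.97846 -0.17531 +0.10899]
    [+0.14567 +0.96048 +0.23720]
    [-0.14626 -0.21622 +0.96533]
t = (0.0815, -0.0308, 0.4877) m
M0: Pc = R·M0+t = (-0.02234, +0.04253, +0.48140); u = 749.2·(-0.02234)/0.48140 + 333.3 = 298.5333, v = 493.0·(+0.04253)/0.48140 + 229.7 = 273.2573
M1: Pc = R·M1+t = (+0.15378, +0.06875, +0.45508); u = 749.2·(+0.15378)/0.45508 + 333.3 = 586.4765, v = 493.0·(+0.06875)/0.45508 + 229.7 = 304.1824
M2: Pc = R·M2+t = (+0.18534, -0.10413, +0.49400); u = 749.2·(+0.18534)/0.49400 + 333.3 = 614.3880, v = 493.0·(-0.10413)/0.49400 + 229.7 = 125.7772
M3: Pc = R·M3+t = (+0.00922, -0.13035, +0.52032); u = 749.2·(+0.00922)/0.52032 + 333.3 = 346.5704, v = 493.0·(-0.13035)/0.52032 + 229.7 = 106.1922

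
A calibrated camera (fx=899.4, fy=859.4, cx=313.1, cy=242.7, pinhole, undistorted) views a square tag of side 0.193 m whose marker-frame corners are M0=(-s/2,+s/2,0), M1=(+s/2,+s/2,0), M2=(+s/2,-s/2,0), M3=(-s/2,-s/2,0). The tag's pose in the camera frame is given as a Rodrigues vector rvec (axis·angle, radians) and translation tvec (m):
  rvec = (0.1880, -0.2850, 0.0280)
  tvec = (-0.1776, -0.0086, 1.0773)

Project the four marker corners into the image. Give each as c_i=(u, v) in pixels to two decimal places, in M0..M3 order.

c0=(81.07, 312.00) c1=(240.77, 308.78) c2=(247.07, 161.05) c3=(82.32, 156.60)

Intrinsics K: fx=899.4, fy=859.4, cx=313.1, cy=242.7
Marker side s = 0.193 m; corners in marker frame (Z=0):
  M0 = (-0.0965, +0.0965, 0)
  M1 = (+0.0965, +0.0965, 0)
  M2 = (+0.0965, -0.0965, 0)
  M3 = (-0.0965, -0.0965, 0)
rvec = (0.1880, -0.2850, 0.0280), |rvec| = θ = 0.34257 rad = 19.628°
Rodrigues: sinθ=0.33591, 1−cosθ=0.05810; R = I + sinθ·[k]× + (1−cosθ)·[k]×²:
    [+0.95939 -0.05398 -0.27685]
    [+0.00093 +0.98211 -0.18830]
    [+0.28206 +0.18039 +0.94228]
t = (-0.1776, -0.0086, 1.0773) m
M0: Pc = R·M0+t = (-0.27539, +0.08608, +1.06749); u = 899.4·(-0.27539)/1.06749 + 313.1 = 81.0725, v = 859.4·(+0.08608)/1.06749 + 242.7 = 312.0037
M1: Pc = R·M1+t = (-0.09023, +0.08626, +1.12193); u = 899.4·(-0.09023)/1.12193 + 313.1 = 240.7682, v = 859.4·(+0.08626)/1.12193 + 242.7 = 308.7779
M2: Pc = R·M2+t = (-0.07981, -0.10328, +1.08711); u = 899.4·(-0.07981)/1.08711 + 313.1 = 247.0717, v = 859.4·(-0.10328)/1.08711 + 242.7 = 161.0500
M3: Pc = R·M3+t = (-0.26497, -0.10346, +1.03267); u = 899.4·(-0.26497)/1.03267 + 313.1 = 82.3242, v = 859.4·(-0.10346)/1.03267 + 242.7 = 156.5969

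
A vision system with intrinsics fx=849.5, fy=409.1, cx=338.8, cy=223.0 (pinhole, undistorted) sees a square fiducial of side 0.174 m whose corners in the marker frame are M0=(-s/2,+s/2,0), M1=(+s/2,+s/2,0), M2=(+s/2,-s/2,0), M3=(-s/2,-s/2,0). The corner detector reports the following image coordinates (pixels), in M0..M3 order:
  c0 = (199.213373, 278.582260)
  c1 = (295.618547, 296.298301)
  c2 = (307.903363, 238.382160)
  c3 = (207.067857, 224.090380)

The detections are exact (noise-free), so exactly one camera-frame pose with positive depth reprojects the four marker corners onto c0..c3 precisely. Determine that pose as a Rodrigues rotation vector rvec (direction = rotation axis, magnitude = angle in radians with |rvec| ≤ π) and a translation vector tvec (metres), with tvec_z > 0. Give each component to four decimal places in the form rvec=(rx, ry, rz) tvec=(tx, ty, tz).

Intrinsics K: fx=849.5, fy=409.1, cx=338.8, cy=223.0
Marker side s = 0.174 m; corners in marker frame (Z=0):
  M0 = (-0.0870, +0.0870, 0)
  M1 = (+0.0870, +0.0870, 0)
  M2 = (+0.0870, -0.0870, 0)
  M3 = (-0.0870, -0.0870, 0)
Detected image corners:
  c0 = (199.213373, 278.582260) px
  c1 = (295.618547, 296.298301) px
  c2 = (307.903363, 238.382160) px
  c3 = (207.067857, 224.090380) px
Planar DLT: solve 8×8 A·h = b for H (H[2,2]=1):
  H  [+462.61198 -2.85015 +250.58995]
  H  [-14.60619 +378.71322 +259.58011]
  H  [-0.41169 +0.21614 +1.00000]
B = K⁻¹H; ‖b₁‖=0.841098, ‖b₂‖=0.841098; λ = 2/(‖b₁‖+‖b₂‖) = 1.188922, sign → tz>0 ⇒ λ=+1.188922
r₁ = λ·B[:,0] = (+0.84266,+0.22436,-0.48947); r₂ = λ·B[:,1] = (-0.10648,+0.96053,+0.25698)
r₃ = r₁×r₂ = (+0.52781,-0.16443,+0.83330); SVD([r₁ r₂ r₃]) → R = UVᵀ:
  R  [+0.84266 -0.10648 +0.52781]
  R  [+0.22436 +0.96053 -0.16443]
  R  [-0.48947 +0.25698 +0.83330]
t = (-0.12345, +0.10631, +1.18892) m
tr R = 2.636492; θ = arccos((tr R − 1)/2) = 0.612443 rad = 35.090°
axis k = ((R−Rᵀ)₃₂, (R−Rᵀ)₁₃, (R−Rᵀ)₂₁) / (2 sinθ) = (+0.366523, +0.884794, +0.287752)
rvec = θ·k = (+0.224474, +0.541886, +0.176232)

rvec=(0.2245, 0.5419, 0.1762) tvec=(-0.1235, 0.1063, 1.1889)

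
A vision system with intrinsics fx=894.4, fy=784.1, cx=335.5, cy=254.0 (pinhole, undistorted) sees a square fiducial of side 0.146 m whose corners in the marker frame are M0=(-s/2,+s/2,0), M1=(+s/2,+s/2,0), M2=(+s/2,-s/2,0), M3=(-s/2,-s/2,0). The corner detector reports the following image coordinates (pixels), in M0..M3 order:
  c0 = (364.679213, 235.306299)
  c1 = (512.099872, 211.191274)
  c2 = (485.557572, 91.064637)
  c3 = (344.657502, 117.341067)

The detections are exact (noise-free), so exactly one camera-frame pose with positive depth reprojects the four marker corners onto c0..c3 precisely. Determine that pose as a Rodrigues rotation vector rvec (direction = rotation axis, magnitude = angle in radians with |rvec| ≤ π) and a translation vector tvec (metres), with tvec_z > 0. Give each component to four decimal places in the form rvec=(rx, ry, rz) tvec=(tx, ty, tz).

rvec=(-0.2406, 0.1868, -0.1590) tvec=(0.0900, -0.1042, 0.8944)

Intrinsics K: fx=894.4, fy=784.1, cx=335.5, cy=254.0
Marker side s = 0.146 m; corners in marker frame (Z=0):
  M0 = (-0.0730, +0.0730, 0)
  M1 = (+0.0730, +0.0730, 0)
  M2 = (+0.0730, -0.0730, 0)
  M3 = (-0.0730, -0.0730, 0)
Detected image corners:
  c0 = (364.679213, 235.306299) px
  c1 = (512.099872, 211.191274) px
  c2 = (485.557572, 91.064637) px
  c3 = (344.657502, 117.341067) px
Planar DLT: solve 8×8 A·h = b for H (H[2,2]=1):
  H  [+908.57134 +39.61478 +425.54414]
  H  [-202.79286 +769.41684 +162.67743]
  H  [-0.18365 -0.28015 +1.00000]
B = K⁻¹H; ‖b₁‖=1.118047, ‖b₂‖=1.118047; λ = 2/(‖b₁‖+‖b₂‖) = 0.894416, sign → tz>0 ⇒ λ=+0.894416
r₁ = λ·B[:,0] = (+0.97020,-0.17811,-0.16426); r₂ = λ·B[:,1] = (+0.13361,+0.95884,-0.25057)
r₃ = r₁×r₂ = (+0.20213,+0.22115,+0.95406); SVD([r₁ r₂ r₃]) → R = UVᵀ:
  R  [+0.97020 +0.13361 +0.20213]
  R  [-0.17811 +0.95884 +0.22115]
  R  [-0.16426 -0.25057 +0.95406]
t = (+0.09005, -0.10417, +0.89442) m
tr R = 2.883102; θ = arccos((tr R − 1)/2) = 0.343592 rad = 19.686°
axis k = ((R−Rᵀ)₃₂, (R−Rᵀ)₁₃, (R−Rᵀ)₂₁) / (2 sinθ) = (-0.700151, +0.543805, -0.462671)
rvec = θ·k = (-0.240566, +0.186847, -0.158970)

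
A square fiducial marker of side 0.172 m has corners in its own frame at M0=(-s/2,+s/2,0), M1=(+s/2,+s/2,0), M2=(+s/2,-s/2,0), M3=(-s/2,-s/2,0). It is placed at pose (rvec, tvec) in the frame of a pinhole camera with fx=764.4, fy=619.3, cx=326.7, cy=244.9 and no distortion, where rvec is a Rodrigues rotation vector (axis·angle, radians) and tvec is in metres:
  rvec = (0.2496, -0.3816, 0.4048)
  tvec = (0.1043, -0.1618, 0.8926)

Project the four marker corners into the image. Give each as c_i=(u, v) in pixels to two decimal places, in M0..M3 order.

c0=(321.91, 163.90) c1=(440.98, 207.73) c2=(505.75, 102.84) c3=(388.18, 48.88)

Intrinsics K: fx=764.4, fy=619.3, cx=326.7, cy=244.9
Marker side s = 0.172 m; corners in marker frame (Z=0):
  M0 = (-0.0860, +0.0860, 0)
  M1 = (+0.0860, +0.0860, 0)
  M2 = (+0.0860, -0.0860, 0)
  M3 = (-0.0860, -0.0860, 0)
rvec = (0.2496, -0.3816, 0.4048), |rvec| = θ = 0.60974 rad = 34.935°
Rodrigues: sinθ=0.57265, 1−cosθ=0.18020; R = I + sinθ·[k]× + (1−cosθ)·[k]×²:
    [+0.84999 -0.42635 -0.30942]
    [+0.33401 +0.89038 -0.30929]
    [+0.40736 +0.15955 +0.89922]
t = (0.1043, -0.1618, 0.8926) m
M0: Pc = R·M0+t = (-0.00547, -0.11395, +0.87129); u = 764.4·(-0.00547)/0.87129 + 326.7 = 321.9052, v = 619.3·(-0.11395)/0.87129 + 244.9 = 163.9040
M1: Pc = R·M1+t = (+0.14073, -0.05650, +0.94135); u = 764.4·(+0.14073)/0.94135 + 326.7 = 440.9789, v = 619.3·(-0.05650)/0.94135 + 244.9 = 207.7281
M2: Pc = R·M2+t = (+0.21407, -0.20965, +0.91391); u = 764.4·(+0.21407)/0.91391 + 326.7 = 505.7451, v = 619.3·(-0.20965)/0.91391 + 244.9 = 102.8353
M3: Pc = R·M3+t = (+0.06787, -0.26710, +0.84385); u = 764.4·(+0.06787)/0.84385 + 326.7 = 388.1768, v = 619.3·(-0.26710)/0.84385 + 244.9 = 48.8765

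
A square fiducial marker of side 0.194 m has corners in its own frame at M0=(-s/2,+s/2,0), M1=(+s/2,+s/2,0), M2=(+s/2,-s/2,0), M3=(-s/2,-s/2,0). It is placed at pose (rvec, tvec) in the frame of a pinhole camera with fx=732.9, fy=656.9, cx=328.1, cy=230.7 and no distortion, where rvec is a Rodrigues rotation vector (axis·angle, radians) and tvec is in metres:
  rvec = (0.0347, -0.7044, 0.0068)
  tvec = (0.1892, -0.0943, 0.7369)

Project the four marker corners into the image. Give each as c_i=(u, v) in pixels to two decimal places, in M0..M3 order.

c0=(451.03, 233.78) c1=(566.78, 232.43) c2=(571.70, 72.61) c3=(455.88, 44.06)

Intrinsics K: fx=732.9, fy=656.9, cx=328.1, cy=230.7
Marker side s = 0.194 m; corners in marker frame (Z=0):
  M0 = (-0.0970, +0.0970, 0)
  M1 = (+0.0970, +0.0970, 0)
  M2 = (+0.0970, -0.0970, 0)
  M3 = (-0.0970, -0.0970, 0)
rvec = (0.0347, -0.7044, 0.0068), |rvec| = θ = 0.70529 rad = 40.410°
Rodrigues: sinθ=0.64825, 1−cosθ=0.23857; R = I + sinθ·[k]× + (1−cosθ)·[k]×²:
    [+0.76200 -0.01797 -0.64732]
    [-0.00547 +0.99940 -0.03419]
    [+0.64755 +0.02960 +0.76145]
t = (0.1892, -0.0943, 0.7369) m
M0: Pc = R·M0+t = (+0.11354, +0.00317, +0.67696); u = 732.9·(+0.11354)/0.67696 + 328.1 = 451.0250, v = 656.9·(+0.00317)/0.67696 + 230.7 = 233.7787
M1: Pc = R·M1+t = (+0.26137, +0.00211, +0.80258); u = 732.9·(+0.26137)/0.80258 + 328.1 = 566.7777, v = 656.9·(+0.00211)/0.80258 + 230.7 = 232.4278
M2: Pc = R·M2+t = (+0.26486, -0.19177, +0.79684); u = 732.9·(+0.26486)/0.79684 + 328.1 = 571.7045, v = 656.9·(-0.19177)/0.79684 + 230.7 = 72.6065
M3: Pc = R·M3+t = (+0.11703, -0.19071, +0.67122); u = 732.9·(+0.11703)/0.67122 + 328.1 = 455.8838, v = 656.9·(-0.19071)/0.67122 + 230.7 = 44.0568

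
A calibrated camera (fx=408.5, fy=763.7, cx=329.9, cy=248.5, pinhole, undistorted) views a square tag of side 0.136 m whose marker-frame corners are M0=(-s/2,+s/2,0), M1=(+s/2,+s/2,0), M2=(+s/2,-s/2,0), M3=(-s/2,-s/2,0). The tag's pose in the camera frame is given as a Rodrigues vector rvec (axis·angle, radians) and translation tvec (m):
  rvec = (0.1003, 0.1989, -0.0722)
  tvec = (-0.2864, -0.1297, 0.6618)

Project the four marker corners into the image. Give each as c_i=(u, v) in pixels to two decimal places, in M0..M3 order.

c0=(121.76, 183.49) c1=(196.08, 171.00) c2=(186.42, 8.91) c3=(111.10, 28.25)

Intrinsics K: fx=408.5, fy=763.7, cx=329.9, cy=248.5
Marker side s = 0.136 m; corners in marker frame (Z=0):
  M0 = (-0.0680, +0.0680, 0)
  M1 = (+0.0680, +0.0680, 0)
  M2 = (+0.0680, -0.0680, 0)
  M3 = (-0.0680, -0.0680, 0)
rvec = (0.1003, 0.1989, -0.0722), |rvec| = θ = 0.23417 rad = 13.417°
Rodrigues: sinθ=0.23203, 1−cosθ=0.02729; R = I + sinθ·[k]× + (1−cosθ)·[k]×²:
    [+0.97772 +0.08147 +0.19348]
    [-0.06161 +0.99240 -0.10653]
    [-0.20069 +0.09224 +0.97530]
t = (-0.2864, -0.1297, 0.6618) m
M0: Pc = R·M0+t = (-0.34734, -0.05803, +0.68172); u = 408.5·(-0.34734)/0.68172 + 329.9 = 121.7641, v = 763.7·(-0.05803)/0.68172 + 248.5 = 183.4946
M1: Pc = R·M1+t = (-0.21438, -0.06641, +0.65443); u = 408.5·(-0.21438)/0.65443 + 329.9 = 196.0844, v = 763.7·(-0.06641)/0.65443 + 248.5 = 171.0050
M2: Pc = R·M2+t = (-0.22546, -0.20137, +0.64188); u = 408.5·(-0.22546)/0.64188 + 329.9 = 186.4177, v = 763.7·(-0.20137)/0.64188 + 248.5 = 8.9098
M3: Pc = R·M3+t = (-0.35842, -0.19299, +0.66917); u = 408.5·(-0.35842)/0.66917 + 329.9 = 111.0985, v = 763.7·(-0.19299)/0.66917 + 248.5 = 28.2450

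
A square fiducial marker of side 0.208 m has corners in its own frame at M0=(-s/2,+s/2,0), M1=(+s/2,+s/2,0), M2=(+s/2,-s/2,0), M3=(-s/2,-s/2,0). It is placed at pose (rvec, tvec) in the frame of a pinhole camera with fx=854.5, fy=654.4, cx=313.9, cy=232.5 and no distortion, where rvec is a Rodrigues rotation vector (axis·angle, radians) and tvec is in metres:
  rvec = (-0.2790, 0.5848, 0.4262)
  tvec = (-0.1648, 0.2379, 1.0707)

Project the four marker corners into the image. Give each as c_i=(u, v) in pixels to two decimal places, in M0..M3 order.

Intrinsics K: fx=854.5, fy=654.4, cx=313.9, cy=232.5
Marker side s = 0.208 m; corners in marker frame (Z=0):
  M0 = (-0.1040, +0.1040, 0)
  M1 = (+0.1040, +0.1040, 0)
  M2 = (+0.1040, -0.1040, 0)
  M3 = (-0.1040, -0.1040, 0)
rvec = (-0.2790, 0.5848, 0.4262), |rvec| = θ = 0.77555 rad = 44.436°
Rodrigues: sinθ=0.70011, 1−cosθ=0.28596; R = I + sinθ·[k]× + (1−cosθ)·[k]×²:
    [+0.75104 -0.46231 +0.47138]
    [+0.30717 +0.87663 +0.37036]
    [-0.58445 -0.13336 +0.80040]
t = (-0.1648, 0.2379, 1.0707) m
M0: Pc = R·M0+t = (-0.29099, +0.29712, +1.11761); u = 854.5·(-0.29099)/1.11761 + 313.9 = 91.4167, v = 654.4·(+0.29712)/1.11761 + 232.5 = 406.4760
M1: Pc = R·M1+t = (-0.13477, +0.36102, +0.99605); u = 854.5·(-0.13477)/0.99605 + 313.9 = 198.2804, v = 654.4·(+0.36102)/0.99605 + 232.5 = 469.6858
M2: Pc = R·M2+t = (-0.03861, +0.17868, +1.02379); u = 854.5·(-0.03861)/1.02379 + 313.9 = 281.6736, v = 654.4·(+0.17868)/1.02379 + 232.5 = 346.7089
M3: Pc = R·M3+t = (-0.19483, +0.11478, +1.14535); u = 854.5·(-0.19483)/1.14535 + 313.9 = 168.5469, v = 654.4·(+0.11478)/1.14535 + 232.5 = 298.0826

c0=(91.42, 406.48) c1=(198.28, 469.69) c2=(281.67, 346.71) c3=(168.55, 298.08)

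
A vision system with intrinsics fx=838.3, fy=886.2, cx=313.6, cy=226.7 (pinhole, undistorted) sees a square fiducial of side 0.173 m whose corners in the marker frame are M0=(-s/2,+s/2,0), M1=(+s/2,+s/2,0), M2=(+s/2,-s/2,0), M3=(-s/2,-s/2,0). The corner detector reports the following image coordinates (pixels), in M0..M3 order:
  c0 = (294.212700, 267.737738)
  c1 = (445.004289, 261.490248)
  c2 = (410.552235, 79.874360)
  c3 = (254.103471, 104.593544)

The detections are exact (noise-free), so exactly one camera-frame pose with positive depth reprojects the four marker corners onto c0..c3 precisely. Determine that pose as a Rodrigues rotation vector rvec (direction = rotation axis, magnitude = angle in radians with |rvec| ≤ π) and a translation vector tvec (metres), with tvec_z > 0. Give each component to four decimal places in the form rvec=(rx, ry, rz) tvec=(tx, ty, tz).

Intrinsics K: fx=838.3, fy=886.2, cx=313.6, cy=226.7
Marker side s = 0.173 m; corners in marker frame (Z=0):
  M0 = (-0.0865, +0.0865, 0)
  M1 = (+0.0865, +0.0865, 0)
  M2 = (+0.0865, -0.0865, 0)
  M3 = (-0.0865, -0.0865, 0)
Detected image corners:
  c0 = (294.212700, 267.737738) px
  c1 = (445.004289, 261.490248) px
  c2 = (410.552235, 79.874360) px
  c3 = (254.103471, 104.593544) px
Planar DLT: solve 8×8 A·h = b for H (H[2,2]=1):
  H  [+681.28914 +341.07228 +347.63803]
  H  [-192.67784 +1057.12162 +181.46730]
  H  [-0.58748 +0.35544 +1.00000]
B = K⁻¹H; ‖b₁‖=1.189806, ‖b₂‖=1.189806; λ = 2/(‖b₁‖+‖b₂‖) = 0.840473, sign → tz>0 ⇒ λ=+0.840473
r₁ = λ·B[:,0] = (+0.86777,-0.05643,-0.49376); r₂ = λ·B[:,1] = (+0.23020,+0.92616,+0.29873)
r₃ = r₁×r₂ = (+0.44044,-0.37290,+0.81668); SVD([r₁ r₂ r₃]) → R = UVᵀ:
  R  [+0.86777 +0.23020 +0.44044]
  R  [-0.05643 +0.92616 -0.37290]
  R  [-0.49376 +0.29873 +0.81668]
t = (+0.03413, -0.04290, +0.84047) m
tr R = 2.610598; θ = arccos((tr R − 1)/2) = 0.634617 rad = 36.361°
axis k = ((R−Rᵀ)₃₂, (R−Rᵀ)₁₃, (R−Rᵀ)₂₁) / (2 sinθ) = (+0.566423, +0.787865, -0.241731)
rvec = θ·k = (+0.359462, +0.499992, -0.153407)

rvec=(0.3595, 0.5000, -0.1534) tvec=(0.0341, -0.0429, 0.8405)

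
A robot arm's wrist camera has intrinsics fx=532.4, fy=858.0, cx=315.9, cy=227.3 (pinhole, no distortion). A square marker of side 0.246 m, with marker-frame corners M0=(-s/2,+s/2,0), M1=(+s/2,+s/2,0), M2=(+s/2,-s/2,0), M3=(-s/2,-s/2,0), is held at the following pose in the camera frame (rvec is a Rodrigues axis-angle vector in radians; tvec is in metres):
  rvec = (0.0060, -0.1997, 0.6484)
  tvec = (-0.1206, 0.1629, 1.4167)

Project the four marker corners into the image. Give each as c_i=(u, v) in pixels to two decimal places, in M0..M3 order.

Intrinsics K: fx=532.4, fy=858.0, cx=315.9, cy=227.3
Marker side s = 0.246 m; corners in marker frame (Z=0):
  M0 = (-0.1230, +0.1230, 0)
  M1 = (+0.1230, +0.1230, 0)
  M2 = (+0.1230, -0.1230, 0)
  M3 = (-0.1230, -0.1230, 0)
rvec = (0.0060, -0.1997, 0.6484), |rvec| = θ = 0.67848 rad = 38.874°
Rodrigues: sinθ=0.62761, 1−cosθ=0.22147; R = I + sinθ·[k]× + (1−cosθ)·[k]×²:
    [+0.77854 -0.60036 -0.18286]
    [+0.59921 +0.79771 -0.06785]
    [+0.18660 -0.05675 +0.98080]
t = (-0.1206, 0.1629, 1.4167) m
M0: Pc = R·M0+t = (-0.29021, +0.18732, +1.38677); u = 532.4·(-0.29021)/1.38677 + 315.9 = 204.4861, v = 858.0·(+0.18732)/1.38677 + 227.3 = 343.1933
M1: Pc = R·M1+t = (-0.09868, +0.33472, +1.43267); u = 532.4·(-0.09868)/1.43267 + 315.9 = 279.2278, v = 858.0·(+0.33472)/1.43267 + 227.3 = 427.7583
M2: Pc = R·M2+t = (+0.04901, +0.13848, +1.44663); u = 532.4·(+0.04901)/1.44663 + 315.9 = 333.9353, v = 858.0·(+0.13848)/1.44663 + 227.3 = 309.4351
M3: Pc = R·M3+t = (-0.14252, -0.00892, +1.40073); u = 532.4·(-0.14252)/1.40073 + 315.9 = 261.7313, v = 858.0·(-0.00892)/1.40073 + 227.3 = 221.8353

c0=(204.49, 343.19) c1=(279.23, 427.76) c2=(333.94, 309.44) c3=(261.73, 221.84)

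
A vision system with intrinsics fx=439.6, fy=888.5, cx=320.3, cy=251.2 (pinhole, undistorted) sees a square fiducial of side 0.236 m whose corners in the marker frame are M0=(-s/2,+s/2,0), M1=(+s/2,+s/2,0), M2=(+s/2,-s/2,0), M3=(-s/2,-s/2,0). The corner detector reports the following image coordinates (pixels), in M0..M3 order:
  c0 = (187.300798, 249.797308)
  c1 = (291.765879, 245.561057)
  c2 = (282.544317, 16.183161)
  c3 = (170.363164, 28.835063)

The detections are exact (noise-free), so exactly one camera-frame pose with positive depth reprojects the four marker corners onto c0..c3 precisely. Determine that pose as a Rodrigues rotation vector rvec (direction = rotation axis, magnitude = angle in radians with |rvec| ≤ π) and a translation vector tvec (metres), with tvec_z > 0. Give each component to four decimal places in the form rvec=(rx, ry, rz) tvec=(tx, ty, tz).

rvec=(0.3035, 0.1318, -0.0394) tvec=(-0.1850, -0.1163, 0.9243)

Intrinsics K: fx=439.6, fy=888.5, cx=320.3, cy=251.2
Marker side s = 0.236 m; corners in marker frame (Z=0):
  M0 = (-0.1180, +0.1180, 0)
  M1 = (+0.1180, +0.1180, 0)
  M2 = (+0.1180, -0.1180, 0)
  M3 = (-0.1180, -0.1180, 0)
Detected image corners:
  c0 = (187.300798, 249.797308) px
  c1 = (291.765879, 245.561057) px
  c2 = (282.544317, 16.183161) px
  c3 = (170.363164, 28.835063) px
Planar DLT: solve 8×8 A·h = b for H (H[2,2]=1):
  H  [+424.27308 +130.14723 +232.30454]
  H  [-54.88358 +996.96587 +139.41172]
  H  [-0.14639 +0.31951 +1.00000]
B = K⁻¹H; ‖b₁‖=1.081936, ‖b₂‖=1.081936; λ = 2/(‖b₁‖+‖b₂‖) = 0.924269, sign → tz>0 ⇒ λ=+0.924269
r₁ = λ·B[:,0] = (+0.99063,-0.01884,-0.13530); r₂ = λ·B[:,1] = (+0.05847,+0.95361,+0.29531)
r₃ = r₁×r₂ = (+0.12346,-0.30045,+0.94577); SVD([r₁ r₂ r₃]) → R = UVᵀ:
  R  [+0.99063 +0.05847 +0.12346]
  R  [-0.01884 +0.95361 -0.30045]
  R  [-0.13530 +0.29531 +0.94577]
t = (-0.18501, -0.11629, +0.92427) m
tr R = 2.890009; θ = arccos((tr R − 1)/2) = 0.333188 rad = 19.090°
axis k = ((R−Rᵀ)₃₂, (R−Rᵀ)₁₃, (R−Rᵀ)₂₁) / (2 sinθ) = (+0.910792, +0.395587, -0.118192)
rvec = θ·k = (+0.303465, +0.131805, -0.039380)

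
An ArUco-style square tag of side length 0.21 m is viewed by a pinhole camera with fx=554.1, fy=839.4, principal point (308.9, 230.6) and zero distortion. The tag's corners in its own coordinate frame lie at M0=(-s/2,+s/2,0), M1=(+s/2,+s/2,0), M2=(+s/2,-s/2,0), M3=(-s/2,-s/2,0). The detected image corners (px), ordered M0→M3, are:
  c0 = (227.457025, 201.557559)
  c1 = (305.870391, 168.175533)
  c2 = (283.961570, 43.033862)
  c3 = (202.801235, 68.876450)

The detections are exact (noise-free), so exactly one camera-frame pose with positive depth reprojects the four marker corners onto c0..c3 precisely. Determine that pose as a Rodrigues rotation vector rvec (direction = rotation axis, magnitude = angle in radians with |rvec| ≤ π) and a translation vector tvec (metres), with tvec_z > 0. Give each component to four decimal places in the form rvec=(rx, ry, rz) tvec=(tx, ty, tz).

Intrinsics K: fx=554.1, fy=839.4, cx=308.9, cy=230.6
Marker side s = 0.21 m; corners in marker frame (Z=0):
  M0 = (-0.1050, +0.1050, 0)
  M1 = (+0.1050, +0.1050, 0)
  M2 = (+0.1050, -0.1050, 0)
  M3 = (-0.1050, -0.1050, 0)
Detected image corners:
  c0 = (227.457025, 201.557559) px
  c1 = (305.870391, 168.175533) px
  c2 = (283.961570, 43.033862) px
  c3 = (202.801235, 68.876450) px
Planar DLT: solve 8×8 A·h = b for H (H[2,2]=1):
  H  [+455.44762 +130.42490 +256.35841]
  H  [-105.47917 +622.63524 +120.47461]
  H  [+0.29630 +0.07748 +1.00000]
B = K⁻¹H; ‖b₁‖=0.749683, ‖b₂‖=0.749683; λ = 2/(‖b₁‖+‖b₂‖) = 1.333897, sign → tz>0 ⇒ λ=+1.333897
r₁ = λ·B[:,0] = (+0.87607,-0.27620,+0.39524); r₂ = λ·B[:,1] = (+0.25636,+0.96104,+0.10336)
r₃ = r₁×r₂ = (-0.40838,+0.01077,+0.91275); SVD([r₁ r₂ r₃]) → R = UVᵀ:
  R  [+0.87607 +0.25636 -0.40838]
  R  [-0.27620 +0.96104 +0.01077]
  R  [+0.39524 +0.10336 +0.91275]
t = (-0.12648, -0.17500, +1.33390) m
tr R = 2.749861; θ = arccos((tr R − 1)/2) = 0.505504 rad = 28.963°
axis k = ((R−Rᵀ)₃₂, (R−Rᵀ)₁₃, (R−Rᵀ)₂₁) / (2 sinθ) = (+0.095594, -0.829758, -0.549875)
rvec = θ·k = (+0.048323, -0.419446, -0.277964)

rvec=(0.0483, -0.4194, -0.2780) tvec=(-0.1265, -0.1750, 1.3339)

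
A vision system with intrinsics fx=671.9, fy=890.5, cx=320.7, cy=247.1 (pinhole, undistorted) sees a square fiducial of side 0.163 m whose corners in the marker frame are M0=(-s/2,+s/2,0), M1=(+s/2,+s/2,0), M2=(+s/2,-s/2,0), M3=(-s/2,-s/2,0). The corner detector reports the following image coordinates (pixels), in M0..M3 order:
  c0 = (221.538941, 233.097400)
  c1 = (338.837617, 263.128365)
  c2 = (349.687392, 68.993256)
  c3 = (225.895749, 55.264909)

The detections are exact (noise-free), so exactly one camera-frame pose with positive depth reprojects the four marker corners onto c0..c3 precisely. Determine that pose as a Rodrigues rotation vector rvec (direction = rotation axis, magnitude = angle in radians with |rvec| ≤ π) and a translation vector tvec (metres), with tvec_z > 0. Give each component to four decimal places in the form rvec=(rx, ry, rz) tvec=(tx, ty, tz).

rvec=(0.2108, 0.4807, 0.1206) tvec=(-0.0459, -0.0789, 0.7780)

Intrinsics K: fx=671.9, fy=890.5, cx=320.7, cy=247.1
Marker side s = 0.163 m; corners in marker frame (Z=0):
  M0 = (-0.0815, +0.0815, 0)
  M1 = (+0.0815, +0.0815, 0)
  M2 = (+0.0815, -0.0815, 0)
  M3 = (-0.0815, -0.0815, 0)
Detected image corners:
  c0 = (221.538941, 233.097400) px
  c1 = (338.837617, 263.128365) px
  c2 = (349.687392, 68.993256) px
  c3 = (225.895749, 55.264909) px
Planar DLT: solve 8×8 A·h = b for H (H[2,2]=1):
  H  [+576.50854 +37.87466 +281.08700]
  H  [+46.64014 +1184.33136 +156.84144]
  H  [-0.57240 +0.29435 +1.00000]
B = K⁻¹H; ‖b₁‖=1.285276, ‖b₂‖=1.285276; λ = 2/(‖b₁‖+‖b₂‖) = 0.778043, sign → tz>0 ⇒ λ=+0.778043
r₁ = λ·B[:,0] = (+0.88015,+0.16433,-0.44535); r₂ = λ·B[:,1] = (-0.06545,+0.97122,+0.22901)
r₃ = r₁×r₂ = (+0.47016,-0.17242,+0.86557); SVD([r₁ r₂ r₃]) → R = UVᵀ:
  R  [+0.88015 -0.06545 +0.47016]
  R  [+0.16433 +0.97122 -0.17242]
  R  [-0.44535 +0.22901 +0.86557]
t = (-0.04587, -0.07886, +0.77804) m
tr R = 2.716942; θ = arccos((tr R − 1)/2) = 0.538515 rad = 30.855°
axis k = ((R−Rᵀ)₃₂, (R−Rᵀ)₁₃, (R−Rᵀ)₂₁) / (2 sinθ) = (+0.391365, +0.892553, +0.224016)
rvec = θ·k = (+0.210756, +0.480653, +0.120636)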